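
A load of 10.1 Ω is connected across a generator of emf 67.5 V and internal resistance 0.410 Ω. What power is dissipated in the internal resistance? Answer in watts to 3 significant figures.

16.9 W

r is in series with the load, so it carries the full circuit current — the loss in it is I²r.
I = ε / (r + R) = 67.5 / (0.410 + 10.1) = 6.422 A
P_int = I² r = (6.422)² × 0.410 = 16.91 W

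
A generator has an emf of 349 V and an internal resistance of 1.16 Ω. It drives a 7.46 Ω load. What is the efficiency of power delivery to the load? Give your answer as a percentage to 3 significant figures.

Both r and R carry the same current, so the power split is just the resistance split: η = R/(R+r).
η = R / (R + r) = 7.46 / (7.46 + 1.16) = 0.8654

86.5 %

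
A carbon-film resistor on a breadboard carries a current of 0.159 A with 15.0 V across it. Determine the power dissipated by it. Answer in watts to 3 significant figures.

With V and I both given, power follows immediately from P = V I.
P = 15.0 V × 0.1590 A = 2.385 W

2.39 W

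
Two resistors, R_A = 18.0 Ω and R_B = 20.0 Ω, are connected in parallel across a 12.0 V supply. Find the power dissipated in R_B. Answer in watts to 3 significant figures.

The supply voltage appears across each parallel branch — just use P = V²/R_B.
P_R_B = V² / R_B = (12.0)² / 20.0 Ω = 7.200 W

7.20 W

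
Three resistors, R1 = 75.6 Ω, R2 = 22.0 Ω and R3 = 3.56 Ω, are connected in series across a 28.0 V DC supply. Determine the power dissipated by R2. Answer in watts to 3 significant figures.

1.69 W

Since the resistors are in series they all carry the loop current I = V/R_total; the power in any one is I²R.
R_total = 75.6 + 22.0 + 3.56 = 101.2 Ω
I = V / R_total = 28.0 / 101.2 = 0.2768 A
P_R2 = I² × R2 = (0.2768)² × 22.0 = 1.685 W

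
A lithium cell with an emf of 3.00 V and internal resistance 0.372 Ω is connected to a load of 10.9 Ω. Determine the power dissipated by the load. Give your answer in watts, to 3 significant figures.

0.772 W

Find the circuit current first, then P = I²R for the load (series elements share I).
I = ε / (r + R) = 3.00 / (0.372 + 10.9) = 0.2661 A
P_load = I² R = (0.2661)² × 10.9 = 0.7721 W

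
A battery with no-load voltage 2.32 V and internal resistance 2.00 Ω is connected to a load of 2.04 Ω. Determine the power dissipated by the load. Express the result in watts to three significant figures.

Load and internal resistance form a series loop — compute the loop current, then the load power via I²R.
I = ε / (r + R) = 2.32 / (2.00 + 2.04) = 0.5743 A
P_load = I² R = (0.5743)² × 2.04 = 0.6727 W

0.673 W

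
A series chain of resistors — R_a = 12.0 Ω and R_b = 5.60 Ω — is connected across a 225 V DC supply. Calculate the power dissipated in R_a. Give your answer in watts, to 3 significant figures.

In a series string the same current flows through every resistor — find that current, then P = I²R for the one we want.
R_total = 12.0 + 5.60 = 17.60 Ω
I = V / R_total = 225 / 17.60 = 12.78 A
P_R_a = I² × R_a = (12.78)² × 12.0 = 1961 W

1960 W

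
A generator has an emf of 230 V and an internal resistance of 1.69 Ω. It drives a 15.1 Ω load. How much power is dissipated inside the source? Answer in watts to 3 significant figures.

The source's internal resistance is just another series element carrying I; its dissipation is I²r.
I = ε / (r + R) = 230 / (1.69 + 15.1) = 13.70 A
P_int = I² r = (13.70)² × 1.69 = 317.1 W

317 W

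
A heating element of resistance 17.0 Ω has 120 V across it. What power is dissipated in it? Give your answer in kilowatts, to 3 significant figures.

0.847 kW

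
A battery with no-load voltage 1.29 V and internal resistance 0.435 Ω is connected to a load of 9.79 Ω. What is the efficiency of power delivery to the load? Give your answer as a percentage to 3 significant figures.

95.7 %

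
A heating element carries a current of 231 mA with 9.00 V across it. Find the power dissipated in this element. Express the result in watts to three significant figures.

V and I are known directly — P = V I, no intermediate step needed.
P = 9.00 V × 0.2310 A = 2.079 W

2.08 W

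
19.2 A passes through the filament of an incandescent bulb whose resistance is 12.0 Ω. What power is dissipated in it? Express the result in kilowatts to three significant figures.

4.42 kW

Current and resistance are given, so P = I²R is the direct form.
P = (19.20 A)² × 12.0 Ω = 4424 W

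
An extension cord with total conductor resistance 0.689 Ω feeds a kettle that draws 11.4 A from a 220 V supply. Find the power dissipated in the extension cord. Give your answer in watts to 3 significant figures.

The extension cord and load are in series, so the same current flows in both; the loss is I²R_line.
The extension cord carries the full 11.4 A.
P_line = I² R_line = (11.40)² × 0.689 = 89.54 W

89.5 W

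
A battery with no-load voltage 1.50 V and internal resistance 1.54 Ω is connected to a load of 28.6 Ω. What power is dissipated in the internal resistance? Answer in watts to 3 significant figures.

r is in series with the load, so it carries the full circuit current — the loss in it is I²r.
I = ε / (r + R) = 1.50 / (1.54 + 28.6) = 0.04977 A
P_int = I² r = (0.04977)² × 1.54 = 0.003814 W

0.00381 W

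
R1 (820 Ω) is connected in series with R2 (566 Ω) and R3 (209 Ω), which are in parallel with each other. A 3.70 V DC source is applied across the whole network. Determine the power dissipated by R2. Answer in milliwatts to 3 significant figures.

0.596 mW

Replace R2 and R3 with their parallel equivalent so the circuit becomes R1 in series with R_p.
R_p = (566×209)/(566+209) = 152.6 Ω
R_total = 820 + 152.6 = 972.6 Ω
I = V / R_total = 3.70 / 972.6 = 0.003804 A
Voltage across the parallel pair: V_p = I × R_p = 0.003804 × 152.6 = 0.5806 V
R2 is across V_p, so use P = V²/R for that branch.
P_R2 = (0.5806)² / 566 = 0.0005957 W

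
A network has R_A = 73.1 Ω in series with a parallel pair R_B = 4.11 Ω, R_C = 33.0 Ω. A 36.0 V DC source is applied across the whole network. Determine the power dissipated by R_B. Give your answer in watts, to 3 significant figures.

Replace R_B and R_C with their parallel equivalent so the circuit becomes R_A in series with R_p.
R_p = (4.11×33.0)/(4.11+33.0) = 3.655 Ω
R_total = 73.1 + 3.655 = 76.75 Ω
I = V / R_total = 36.0 / 76.75 = 0.4690 A
Voltage across the parallel pair: V_p = I × R_p = 0.4690 × 3.655 = 1.714 V
R_B sees V_p directly, so P = V_p² / R_B.
P_R_B = (1.714)² / 4.11 = 0.7150 W

0.715 W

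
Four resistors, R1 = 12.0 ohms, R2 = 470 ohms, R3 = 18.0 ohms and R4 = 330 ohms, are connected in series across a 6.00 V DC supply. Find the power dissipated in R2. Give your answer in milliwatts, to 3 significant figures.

Series elements share the same current, so find I first, then use P = I²R.
R_total = 12.0 + 470 + 18.0 + 330 = 830.0 Ω
I = V / R_total = 6.00 / 830.0 = 0.007229 A
P_R2 = I² × R2 = (0.007229)² × 470 = 0.02456 W

24.6 mW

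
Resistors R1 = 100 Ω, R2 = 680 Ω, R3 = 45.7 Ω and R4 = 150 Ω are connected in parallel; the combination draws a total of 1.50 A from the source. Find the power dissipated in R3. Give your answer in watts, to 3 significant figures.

The branches share the same voltage, but only the total current is given — find V from the equivalent resistance first.
1/R_eq = 1/100 + 1/680 + 1/45.7 + 1/150 ⇒ R_eq = 24.99 Ω
V = I_total × R_eq = 1.500 × 24.99 = 37.48 V
P_R3 = V² / R3 = (37.48)² / 45.7 = 30.74 W

30.7 W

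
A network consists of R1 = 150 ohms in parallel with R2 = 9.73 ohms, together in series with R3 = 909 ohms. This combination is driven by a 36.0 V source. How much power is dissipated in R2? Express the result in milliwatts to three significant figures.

13.2 mW

First find R_p for the parallel pair, then treat R_p + R3 as a series loop.
R_p = (150×9.73)/(150+9.73) = 9.137 Ω
R_total = R_p + 909 = 9.137 + 909 = 918.1 Ω
I = V / R_total = 36.0 / 918.1 = 0.03921 A
Voltage across the parallel pair: V_p = I × R_p = 0.03921 × 9.137 = 0.3583 V
R2 sits across V_p; its power is V_p²/R.
P_R2 = (0.3583)² / 9.73 = 0.01319 W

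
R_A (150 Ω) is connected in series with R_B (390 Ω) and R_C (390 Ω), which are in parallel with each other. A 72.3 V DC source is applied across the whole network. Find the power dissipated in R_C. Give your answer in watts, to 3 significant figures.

4.28 W

Reduce the parallel pair to R_p first; the network is then a simple series string.
R_p = (390×390)/(390+390) = 195.0 Ω
R_total = 150 + 195.0 = 345.0 Ω
I = V / R_total = 72.3 / 345.0 = 0.2096 A
Voltage across the parallel pair: V_p = I × R_p = 0.2096 × 195.0 = 40.87 V
R_C sees V_p directly, so P = V_p² / R_C.
P_R_C = (40.87)² / 390 = 4.282 W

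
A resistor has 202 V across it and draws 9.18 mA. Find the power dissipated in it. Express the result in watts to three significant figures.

1.85 W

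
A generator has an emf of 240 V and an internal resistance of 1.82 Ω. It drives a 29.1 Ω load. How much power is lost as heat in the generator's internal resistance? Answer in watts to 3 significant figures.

110 W

Internal loss is I²r, with I set by the total series resistance r+R.
I = ε / (r + R) = 240 / (1.82 + 29.1) = 7.762 A
P_int = I² r = (7.762)² × 1.82 = 109.7 W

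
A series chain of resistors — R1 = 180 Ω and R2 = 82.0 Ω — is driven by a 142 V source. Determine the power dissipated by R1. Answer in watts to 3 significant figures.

52.9 W

Since the resistors are in series they all carry the loop current I = V/R_total; the power in any one is I²R.
R_total = 180 + 82.0 = 262.0 Ω
I = V / R_total = 142 / 262.0 = 0.5420 A
P_R1 = I² × R1 = (0.5420)² × 180 = 52.87 W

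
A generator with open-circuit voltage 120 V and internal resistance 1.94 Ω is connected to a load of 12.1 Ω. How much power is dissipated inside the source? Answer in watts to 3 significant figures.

r is in series with the load, so it carries the full circuit current — the loss in it is I²r.
I = ε / (r + R) = 120 / (1.94 + 12.1) = 8.547 A
P_int = I² r = (8.547)² × 1.94 = 141.7 W

142 W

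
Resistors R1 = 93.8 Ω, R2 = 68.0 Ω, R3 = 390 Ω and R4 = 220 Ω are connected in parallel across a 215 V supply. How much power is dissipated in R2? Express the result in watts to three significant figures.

The supply voltage appears across each parallel branch — just use P = V²/R2.
P_R2 = V² / R2 = (215)² / 68.0 Ω = 679.8 W

680 W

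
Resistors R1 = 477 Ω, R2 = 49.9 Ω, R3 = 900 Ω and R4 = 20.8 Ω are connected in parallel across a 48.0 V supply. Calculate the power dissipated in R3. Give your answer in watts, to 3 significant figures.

Every branch has 48.0 V across it, so for R3 the power is simply V²/R.
P_R3 = V² / R3 = (48.0)² / 900 Ω = 2.560 W

2.56 W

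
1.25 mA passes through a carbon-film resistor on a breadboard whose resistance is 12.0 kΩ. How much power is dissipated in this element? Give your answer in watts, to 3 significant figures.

0.0187 W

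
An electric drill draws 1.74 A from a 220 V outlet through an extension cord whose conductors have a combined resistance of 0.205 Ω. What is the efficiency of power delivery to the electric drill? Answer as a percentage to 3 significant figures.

99.8 %

The extension cord carries the full 1.74 A.
P_line = I² R_line = (1.740)² × 0.205 = 0.6207 W
P_source = V I = 220 × 1.740 = 382.8 W; P_load = 382.2 W
η = P_load / P_source = 382.2 / 382.8 = 0.9984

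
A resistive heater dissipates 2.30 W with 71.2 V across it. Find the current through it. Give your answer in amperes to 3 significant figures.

Inverting the appropriate power form: I = P / V.
I = 2.30 / 71.2 = 0.03230 A

0.0323 A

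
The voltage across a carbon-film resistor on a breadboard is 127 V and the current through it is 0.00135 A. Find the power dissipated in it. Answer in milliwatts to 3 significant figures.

171 mW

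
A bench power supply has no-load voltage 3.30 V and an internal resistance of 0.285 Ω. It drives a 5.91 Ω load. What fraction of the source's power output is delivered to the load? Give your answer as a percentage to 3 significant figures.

95.4 %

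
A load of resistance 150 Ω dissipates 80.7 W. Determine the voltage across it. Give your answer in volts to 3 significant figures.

110 V

Inverting the appropriate power form: V = √(P R).
V = √(80.7 × 150) = 110.0 V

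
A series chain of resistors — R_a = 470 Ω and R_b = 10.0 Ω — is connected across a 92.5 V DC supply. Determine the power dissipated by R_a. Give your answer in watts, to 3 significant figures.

Every series element carries the same I. Get I from the total resistance, then P = I² × R_a.
R_total = 470 + 10.0 = 480.0 Ω
I = V / R_total = 92.5 / 480.0 = 0.1927 A
P_R_a = I² × R_a = (0.1927)² × 470 = 17.45 W

17.5 W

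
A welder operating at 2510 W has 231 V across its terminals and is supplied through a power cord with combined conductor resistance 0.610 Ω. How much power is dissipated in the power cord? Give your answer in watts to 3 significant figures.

Only the current and the line resistance are needed for the I²R loss.
I = P / V = 2510 / 231 = 10.87 A through the power cord.
P_line = I² R_line = (10.87)² × 0.610 = 72.02 W

72.0 W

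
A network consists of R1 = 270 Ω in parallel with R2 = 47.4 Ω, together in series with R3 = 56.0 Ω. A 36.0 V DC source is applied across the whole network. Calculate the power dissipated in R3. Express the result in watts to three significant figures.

Combine R1 and R2 into their parallel equivalent first, reducing the network to two series resistors.
R_p = (270×47.4)/(270+47.4) = 40.32 Ω
R_total = R_p + 56.0 = 40.32 + 56.0 = 96.32 Ω
I = V / R_total = 36.0 / 96.32 = 0.3737 A
R3 carries the full series current, so P = I²R.
P_R3 = (0.3737)² × 56.0 = 7.823 W

7.82 W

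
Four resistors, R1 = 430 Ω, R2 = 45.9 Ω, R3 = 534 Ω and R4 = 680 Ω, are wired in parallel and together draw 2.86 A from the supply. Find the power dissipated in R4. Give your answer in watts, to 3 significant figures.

Only the total current is stated, so first find the parallel equivalent to get the voltage across the combination.
1/R_eq = 1/430 + 1/45.9 + 1/534 + 1/680 ⇒ R_eq = 36.42 Ω
V = I_total × R_eq = 2.860 × 36.42 = 104.2 V
P_R4 = V² / R4 = (104.2)² / 680 = 15.96 W

16.0 W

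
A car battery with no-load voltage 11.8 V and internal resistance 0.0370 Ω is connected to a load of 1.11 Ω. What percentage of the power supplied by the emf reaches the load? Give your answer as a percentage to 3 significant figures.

96.8 %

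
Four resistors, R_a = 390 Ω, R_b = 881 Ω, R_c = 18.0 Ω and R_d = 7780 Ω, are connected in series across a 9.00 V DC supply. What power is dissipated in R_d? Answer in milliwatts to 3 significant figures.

7.66 mW

The current is common to all series resistors; compute it, then apply P = I²R for the target.
R_total = 390 + 881 + 18.0 + 7780 = 9069 Ω
I = V / R_total = 9.00 / 9069 = 0.0009924 A
P_R_d = I² × R_d = (0.0009924)² × 7780 = 0.007662 W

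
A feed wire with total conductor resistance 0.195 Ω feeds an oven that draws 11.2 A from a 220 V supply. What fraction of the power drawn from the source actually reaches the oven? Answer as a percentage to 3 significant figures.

The feed wire carries the full 11.2 A.
P_line = I² R_line = (11.20)² × 0.195 = 24.46 W
P_source = V I = 220 × 11.20 = 2464 W; P_load = 2440 W
η = P_load / P_source = 2440 / 2464 = 0.9901

99.0 %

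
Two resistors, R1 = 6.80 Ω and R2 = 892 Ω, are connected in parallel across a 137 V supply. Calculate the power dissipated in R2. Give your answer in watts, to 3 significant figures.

21.0 W

The supply voltage appears across each parallel branch — just use P = V²/R2.
P_R2 = V² / R2 = (137)² / 892 Ω = 21.04 W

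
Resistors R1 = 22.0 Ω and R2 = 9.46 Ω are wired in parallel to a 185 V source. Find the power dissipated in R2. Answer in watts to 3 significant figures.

The supply voltage appears across each parallel branch — just use P = V²/R2.
P_R2 = V² / R2 = (185)² / 9.46 Ω = 3618 W

3620 W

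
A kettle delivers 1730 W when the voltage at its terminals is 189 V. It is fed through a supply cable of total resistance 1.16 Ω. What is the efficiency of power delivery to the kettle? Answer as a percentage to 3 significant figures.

I = P / V = 1730 / 189 = 9.153 A through the supply cable.
P_line = I² R_line = (9.153)² × 1.16 = 97.19 W
P_source = P_load + P_line = 1730 + 97.19 = 1827 W
η = P_load / P_source = 1730 / 1827 = 0.9468

94.7 %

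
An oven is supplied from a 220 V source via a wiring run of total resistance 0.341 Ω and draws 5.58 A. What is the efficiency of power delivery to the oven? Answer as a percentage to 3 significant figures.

99.1 %

The wiring run carries the full 5.58 A.
P_line = I² R_line = (5.580)² × 0.341 = 10.62 W
P_source = V I = 220 × 5.580 = 1228 W; P_load = 1217 W
η = P_load / P_source = 1217 / 1228 = 0.9914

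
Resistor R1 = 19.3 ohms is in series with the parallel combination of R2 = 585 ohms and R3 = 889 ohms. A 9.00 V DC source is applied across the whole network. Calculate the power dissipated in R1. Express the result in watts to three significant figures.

0.0113 W

Reduce the parallel pair to R_p first; the network is then a simple series string.
R_p = (585×889)/(585+889) = 352.8 Ω
R_total = 19.3 + 352.8 = 372.1 Ω
I = V / R_total = 9.00 / 372.1 = 0.02419 A
All the current flows through R1; use P = I²R.
P_R1 = (0.02419)² × 19.3 = 0.01129 W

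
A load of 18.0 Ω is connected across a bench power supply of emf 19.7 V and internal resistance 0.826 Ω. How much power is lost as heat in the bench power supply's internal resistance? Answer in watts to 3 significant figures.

Internal loss is I²r, with I set by the total series resistance r+R.
I = ε / (r + R) = 19.7 / (0.826 + 18.0) = 1.046 A
P_int = I² r = (1.046)² × 0.826 = 0.9045 W

0.904 W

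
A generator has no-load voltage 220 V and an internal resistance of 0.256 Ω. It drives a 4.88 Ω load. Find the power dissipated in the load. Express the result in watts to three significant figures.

Find the circuit current first, then P = I²R for the load (series elements share I).
I = ε / (r + R) = 220 / (0.256 + 4.88) = 42.83 A
P_load = I² R = (42.83)² × 4.88 = 8954 W

8950 W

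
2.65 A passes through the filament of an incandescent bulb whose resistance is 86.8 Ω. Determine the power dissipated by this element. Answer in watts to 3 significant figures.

610 W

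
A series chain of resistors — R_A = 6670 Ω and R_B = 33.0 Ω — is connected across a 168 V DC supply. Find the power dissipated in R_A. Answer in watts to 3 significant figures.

In a series string the same current flows through every resistor — find that current, then P = I²R for the one we want.
R_total = 6670 + 33.0 = 6703 Ω
I = V / R_total = 168 / 6703 = 0.02506 A
P_R_A = I² × R_A = (0.02506)² × 6670 = 4.190 W

4.19 W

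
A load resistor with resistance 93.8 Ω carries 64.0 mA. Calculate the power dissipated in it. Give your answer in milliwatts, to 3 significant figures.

Knowing I and R, the power is just I²R — no need to find V first.
P = (0.06400 A)² × 93.8 Ω = 0.3842 W

384 mW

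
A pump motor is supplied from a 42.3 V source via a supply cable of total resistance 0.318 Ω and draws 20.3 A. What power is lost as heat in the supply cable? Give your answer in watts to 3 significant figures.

Only the current and the line resistance are needed for the I²R loss.
The supply cable carries the full 20.3 A.
P_line = I² R_line = (20.30)² × 0.318 = 131.0 W

131 W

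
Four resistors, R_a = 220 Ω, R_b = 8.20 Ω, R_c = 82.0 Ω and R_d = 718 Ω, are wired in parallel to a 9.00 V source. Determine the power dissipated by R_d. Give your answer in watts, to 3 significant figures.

Every branch has 9.00 V across it, so for R_d the power is simply V²/R.
P_R_d = V² / R_d = (9.00)² / 718 Ω = 0.1128 W

0.113 W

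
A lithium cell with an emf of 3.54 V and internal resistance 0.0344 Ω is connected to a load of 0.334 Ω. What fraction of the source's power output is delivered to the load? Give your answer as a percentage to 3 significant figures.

90.7 %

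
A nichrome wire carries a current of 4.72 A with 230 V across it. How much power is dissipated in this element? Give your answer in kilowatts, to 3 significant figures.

With V and I both given, power follows immediately from P = V I.
P = 230 V × 4.720 A = 1086 W

1.09 kW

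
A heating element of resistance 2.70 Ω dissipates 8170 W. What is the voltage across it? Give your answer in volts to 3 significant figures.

149 V

The two known quantities fix the third via V = √(P R).
V = √(8170 × 2.70) = 148.5 V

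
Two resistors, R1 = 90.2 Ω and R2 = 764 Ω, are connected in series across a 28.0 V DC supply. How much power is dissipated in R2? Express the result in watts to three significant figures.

The current is common to all series resistors; compute it, then apply P = I²R for the target.
R_total = 90.2 + 764 = 854.2 Ω
I = V / R_total = 28.0 / 854.2 = 0.03278 A
P_R2 = I² × R2 = (0.03278)² × 764 = 0.8209 W

0.821 W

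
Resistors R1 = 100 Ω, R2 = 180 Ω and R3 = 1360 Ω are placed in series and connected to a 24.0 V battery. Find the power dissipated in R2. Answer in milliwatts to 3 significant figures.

38.5 mW

Series elements share the same current, so find I first, then use P = I²R.
R_total = 100 + 180 + 1360 = 1640 Ω
I = V / R_total = 24.0 / 1640 = 0.01463 A
P_R2 = I² × R2 = (0.01463)² × 180 = 0.03855 W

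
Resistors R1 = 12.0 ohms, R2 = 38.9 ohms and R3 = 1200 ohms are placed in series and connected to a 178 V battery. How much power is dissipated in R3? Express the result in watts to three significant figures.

In a series string the same current flows through every resistor — find that current, then P = I²R for the one we want.
R_total = 12.0 + 38.9 + 1200 = 1251 Ω
I = V / R_total = 178 / 1251 = 0.1423 A
P_R3 = I² × R3 = (0.1423)² × 1200 = 24.30 W

24.3 W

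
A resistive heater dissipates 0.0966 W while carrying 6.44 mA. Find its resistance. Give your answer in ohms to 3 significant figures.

2330 Ω

From P = V I = I²R = V²/R, with the two given quantities we get R = P / I².
R = 0.0966 / (0.006440)² = 2329 Ω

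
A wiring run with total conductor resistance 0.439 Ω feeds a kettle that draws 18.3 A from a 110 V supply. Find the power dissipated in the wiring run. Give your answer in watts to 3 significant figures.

147 W

Only the current and the line resistance are needed for the I²R loss.
The wiring run carries the full 18.3 A.
P_line = I² R_line = (18.30)² × 0.439 = 147.0 W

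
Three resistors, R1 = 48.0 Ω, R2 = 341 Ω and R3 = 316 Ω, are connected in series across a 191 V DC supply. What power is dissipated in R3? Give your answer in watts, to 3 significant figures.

In a series string the same current flows through every resistor — find that current, then P = I²R for the one we want.
R_total = 48.0 + 341 + 316 = 705.0 Ω
I = V / R_total = 191 / 705.0 = 0.2709 A
P_R3 = I² × R3 = (0.2709)² × 316 = 23.19 W

23.2 W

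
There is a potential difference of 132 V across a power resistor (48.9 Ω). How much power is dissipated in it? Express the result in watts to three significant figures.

356 W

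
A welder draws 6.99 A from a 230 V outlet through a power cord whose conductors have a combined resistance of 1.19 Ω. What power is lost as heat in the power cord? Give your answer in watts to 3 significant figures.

58.1 W

Line loss is just I²R for the cable — we know both I and R_line directly.
The power cord carries the full 6.99 A.
P_line = I² R_line = (6.990)² × 1.19 = 58.14 W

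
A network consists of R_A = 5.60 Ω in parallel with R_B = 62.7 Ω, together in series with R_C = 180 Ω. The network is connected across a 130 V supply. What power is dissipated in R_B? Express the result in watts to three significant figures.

First find R_p for the parallel pair, then treat R_p + R_C as a series loop.
R_p = (5.60×62.7)/(5.60+62.7) = 5.141 Ω
R_total = R_p + 180 = 5.141 + 180 = 185.1 Ω
I = V / R_total = 130 / 185.1 = 0.7022 A
Voltage across the parallel pair: V_p = I × R_p = 0.7022 × 5.141 = 3.610 V
R_B sits across V_p; its power is V_p²/R.
P_R_B = (3.610)² / 62.7 = 0.2078 W

0.208 W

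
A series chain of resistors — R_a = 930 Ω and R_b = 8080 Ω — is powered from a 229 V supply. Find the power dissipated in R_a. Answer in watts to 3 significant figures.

In a series string the same current flows through every resistor — find that current, then P = I²R for the one we want.
R_total = 930 + 8080 = 9010 Ω
I = V / R_total = 229 / 9010 = 0.02542 A
P_R_a = I² × R_a = (0.02542)² × 930 = 0.6008 W

0.601 W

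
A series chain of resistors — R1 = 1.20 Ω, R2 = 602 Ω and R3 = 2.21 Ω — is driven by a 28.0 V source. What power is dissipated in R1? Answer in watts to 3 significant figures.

0.00257 W

The current is common to all series resistors; compute it, then apply P = I²R for the target.
R_total = 1.20 + 602 + 2.21 = 605.4 Ω
I = V / R_total = 28.0 / 605.4 = 0.04625 A
P_R1 = I² × R1 = (0.04625)² × 1.20 = 0.002567 W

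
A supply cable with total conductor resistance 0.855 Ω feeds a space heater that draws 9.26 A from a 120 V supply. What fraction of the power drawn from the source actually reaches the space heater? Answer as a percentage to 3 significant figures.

93.4 %

The supply cable carries the full 9.26 A.
P_line = I² R_line = (9.260)² × 0.855 = 73.31 W
P_source = V I = 120 × 9.260 = 1111 W; P_load = 1038 W
η = P_load / P_source = 1038 / 1111 = 0.9340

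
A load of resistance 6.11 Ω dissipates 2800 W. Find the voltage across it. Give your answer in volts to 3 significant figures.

From P = V I = I²R = V²/R, with the two given quantities we get V = √(P R).
V = √(2800 × 6.11) = 130.8 V

131 V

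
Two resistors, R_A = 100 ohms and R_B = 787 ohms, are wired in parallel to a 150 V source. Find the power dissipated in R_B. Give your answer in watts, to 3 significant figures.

Each parallel branch sees the full supply voltage, so P = V²/R applies directly to the target branch.
P_R_B = V² / R_B = (150)² / 787 Ω = 28.59 W

28.6 W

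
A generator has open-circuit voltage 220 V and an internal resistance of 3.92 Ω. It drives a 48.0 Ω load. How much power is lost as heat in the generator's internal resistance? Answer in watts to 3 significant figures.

70.4 W

The source's internal resistance is just another series element carrying I; its dissipation is I²r.
I = ε / (r + R) = 220 / (3.92 + 48.0) = 4.237 A
P_int = I² r = (4.237)² × 3.92 = 70.38 W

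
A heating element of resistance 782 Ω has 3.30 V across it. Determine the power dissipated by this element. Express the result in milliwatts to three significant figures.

V and R are stated; P = V²/R avoids computing the current.
P = (3.30 V)² / 782 Ω = 0.01393 W

13.9 mW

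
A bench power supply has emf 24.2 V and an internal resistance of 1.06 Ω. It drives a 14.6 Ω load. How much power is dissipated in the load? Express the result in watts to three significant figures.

Load and internal resistance form a series loop — compute the loop current, then the load power via I²R.
I = ε / (r + R) = 24.2 / (1.06 + 14.6) = 1.545 A
P_load = I² R = (1.545)² × 14.6 = 34.87 W

34.9 W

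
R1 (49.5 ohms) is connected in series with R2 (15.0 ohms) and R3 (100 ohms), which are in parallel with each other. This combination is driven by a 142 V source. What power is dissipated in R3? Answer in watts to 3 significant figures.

8.77 W

Collapse R2‖R3 to a single equivalent, reducing the network to two series elements.
R_p = (15.0×100)/(15.0+100) = 13.04 Ω
R_total = 49.5 + 13.04 = 62.54 Ω
I = V / R_total = 142 / 62.54 = 2.270 A
Voltage across the parallel pair: V_p = I × R_p = 2.270 × 13.04 = 29.61 V
With V_p across R3, its power is V_p²/R3.
P_R3 = (29.61)² / 100 = 8.770 W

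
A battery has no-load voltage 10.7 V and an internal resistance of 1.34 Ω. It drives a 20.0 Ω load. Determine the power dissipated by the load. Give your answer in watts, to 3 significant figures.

5.03 W

Load and internal resistance form a series loop — compute the loop current, then the load power via I²R.
I = ε / (r + R) = 10.7 / (1.34 + 20.0) = 0.5014 A
P_load = I² R = (0.5014)² × 20.0 = 5.028 W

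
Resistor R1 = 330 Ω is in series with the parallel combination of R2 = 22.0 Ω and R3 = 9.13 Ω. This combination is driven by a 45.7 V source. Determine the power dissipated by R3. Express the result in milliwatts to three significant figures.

Collapse R2‖R3 to a single equivalent, reducing the network to two series elements.
R_p = (22.0×9.13)/(22.0+9.13) = 6.452 Ω
R_total = 330 + 6.452 = 336.5 Ω
I = V / R_total = 45.7 / 336.5 = 0.1358 A
Voltage across the parallel pair: V_p = I × R_p = 0.1358 × 6.452 = 0.8764 V
R3 sees V_p directly, so P = V_p² / R3.
P_R3 = (0.8764)² / 9.13 = 0.08413 W

84.1 mW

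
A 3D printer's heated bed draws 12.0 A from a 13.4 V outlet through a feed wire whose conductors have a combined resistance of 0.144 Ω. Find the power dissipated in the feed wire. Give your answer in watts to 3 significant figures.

20.7 W

Only the current and the line resistance are needed for the I²R loss.
The feed wire carries the full 12.0 A.
P_line = I² R_line = (12.00)² × 0.144 = 20.74 W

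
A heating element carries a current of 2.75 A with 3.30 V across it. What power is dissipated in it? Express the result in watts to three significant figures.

Both the voltage across and the current through the element are known, so P = V I applies directly.
P = 3.30 V × 2.750 A = 9.075 W

9.07 W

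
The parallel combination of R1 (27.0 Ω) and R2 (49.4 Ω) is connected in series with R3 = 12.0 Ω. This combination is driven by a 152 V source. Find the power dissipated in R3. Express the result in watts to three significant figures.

Combine R1 and R2 into their parallel equivalent first, reducing the network to two series resistors.
R_p = (27.0×49.4)/(27.0+49.4) = 17.46 Ω
R_total = R_p + 12.0 = 17.46 + 12.0 = 29.46 Ω
I = V / R_total = 152 / 29.46 = 5.160 A
R3 is the series element, so its power is I²R.
P_R3 = (5.160)² × 12.0 = 319.5 W

319 W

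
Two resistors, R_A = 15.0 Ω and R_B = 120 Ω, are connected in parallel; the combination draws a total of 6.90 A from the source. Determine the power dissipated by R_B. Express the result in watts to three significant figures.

70.5 W

Only the total current is stated, so first find the parallel equivalent to get the voltage across the combination.
1/R_eq = 1/15.0 + 1/120 ⇒ R_eq = 13.33 Ω
V = I_total × R_eq = 6.900 × 13.33 = 92.00 V
P_R_B = V² / R_B = (92.00)² / 120 = 70.53 W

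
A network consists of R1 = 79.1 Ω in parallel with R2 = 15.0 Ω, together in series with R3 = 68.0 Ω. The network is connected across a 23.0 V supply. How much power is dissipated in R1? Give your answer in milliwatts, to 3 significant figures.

164 mW

Collapse the R1‖R2 pair into one equivalent R_p; then R_p and R3 form a series string.
R_p = (79.1×15.0)/(79.1+15.0) = 12.61 Ω
R_total = R_p + 68.0 = 12.61 + 68.0 = 80.61 Ω
I = V / R_total = 23.0 / 80.61 = 0.2853 A
Voltage across the parallel pair: V_p = I × R_p = 0.2853 × 12.61 = 3.598 V
R1 sits across V_p; its power is V_p²/R.
P_R1 = (3.598)² / 79.1 = 0.1636 W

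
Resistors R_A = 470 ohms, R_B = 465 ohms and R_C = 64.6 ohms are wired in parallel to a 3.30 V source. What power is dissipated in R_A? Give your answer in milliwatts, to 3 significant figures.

23.2 mW

Every branch has 3.30 V across it, so for R_A the power is simply V²/R.
P_R_A = V² / R_A = (3.30)² / 470 Ω = 0.02317 W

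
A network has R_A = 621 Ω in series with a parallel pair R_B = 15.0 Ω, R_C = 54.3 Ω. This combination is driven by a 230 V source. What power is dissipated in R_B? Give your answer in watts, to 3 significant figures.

1.22 W

First combine the parallel branches into one equivalent R_p, then R_A + R_p is a series pair.
R_p = (15.0×54.3)/(15.0+54.3) = 11.75 Ω
R_total = 621 + 11.75 = 632.8 Ω
I = V / R_total = 230 / 632.8 = 0.3635 A
Voltage across the parallel pair: V_p = I × R_p = 0.3635 × 11.75 = 4.272 V
With V_p across R_B, its power is V_p²/R_B.
P_R_B = (4.272)² / 15.0 = 1.217 W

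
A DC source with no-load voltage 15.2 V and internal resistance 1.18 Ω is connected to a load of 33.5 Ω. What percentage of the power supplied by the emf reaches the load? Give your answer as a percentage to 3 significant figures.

The source delivers εI, of which I²R reaches the load and I²r is lost; since I is common, η = R/(R+r).
η = R / (R + r) = 33.5 / (33.5 + 1.18) = 0.9660

96.6 %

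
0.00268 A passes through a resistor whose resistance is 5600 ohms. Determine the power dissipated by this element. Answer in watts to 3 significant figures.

Knowing I and R, the power is just I²R — no need to find V first.
P = (0.002680 A)² × 5600 Ω = 0.04022 W

0.0402 W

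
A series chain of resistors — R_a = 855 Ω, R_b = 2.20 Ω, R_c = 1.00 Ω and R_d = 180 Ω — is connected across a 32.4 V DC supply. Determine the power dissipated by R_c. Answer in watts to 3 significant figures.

0.000974 W

The current is common to all series resistors; compute it, then apply P = I²R for the target.
R_total = 855 + 2.20 + 1.00 + 180 = 1038 Ω
I = V / R_total = 32.4 / 1038 = 0.03121 A
P_R_c = I² × R_c = (0.03121)² × 1.00 = 0.0009739 W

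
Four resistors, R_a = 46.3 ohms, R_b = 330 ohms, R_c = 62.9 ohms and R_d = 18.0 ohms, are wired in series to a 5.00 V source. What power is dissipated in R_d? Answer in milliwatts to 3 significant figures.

Every series element carries the same I. Get I from the total resistance, then P = I² × R_d.
R_total = 46.3 + 330 + 62.9 + 18.0 = 457.2 Ω
I = V / R_total = 5.00 / 457.2 = 0.01094 A
P_R_d = I² × R_d = (0.01094)² × 18.0 = 0.002153 W

2.15 mW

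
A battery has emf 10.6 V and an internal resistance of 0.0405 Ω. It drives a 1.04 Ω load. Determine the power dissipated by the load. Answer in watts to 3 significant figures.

Load and internal resistance form a series loop — compute the loop current, then the load power via I²R.
I = ε / (r + R) = 10.6 / (0.0405 + 1.04) = 9.810 A
P_load = I² R = (9.810)² × 1.04 = 100.1 W

100 W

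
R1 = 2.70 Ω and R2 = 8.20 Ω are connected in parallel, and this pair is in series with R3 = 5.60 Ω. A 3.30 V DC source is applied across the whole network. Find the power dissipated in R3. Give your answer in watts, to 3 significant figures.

First find R_p for the parallel pair, then treat R_p + R3 as a series loop.
R_p = (2.70×8.20)/(2.70+8.20) = 2.031 Ω
R_total = R_p + 5.60 = 2.031 + 5.60 = 7.631 Ω
I = V / R_total = 3.30 / 7.631 = 0.4324 A
R3 is the series element, so its power is I²R.
P_R3 = (0.4324)² × 5.60 = 1.047 W

1.05 W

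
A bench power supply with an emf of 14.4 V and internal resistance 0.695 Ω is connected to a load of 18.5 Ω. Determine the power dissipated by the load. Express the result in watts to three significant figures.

Load and internal resistance form a series loop — compute the loop current, then the load power via I²R.
I = ε / (r + R) = 14.4 / (0.695 + 18.5) = 0.7502 A
P_load = I² R = (0.7502)² × 18.5 = 10.41 W

10.4 W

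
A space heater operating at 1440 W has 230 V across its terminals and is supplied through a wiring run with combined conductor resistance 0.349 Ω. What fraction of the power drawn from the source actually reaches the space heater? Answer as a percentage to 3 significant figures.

I = P / V = 1440 / 230 = 6.261 A through the wiring run.
P_line = I² R_line = (6.261)² × 0.349 = 13.68 W
P_source = P_load + P_line = 1440 + 13.68 = 1454 W
η = P_load / P_source = 1440 / 1454 = 0.9906

99.1 %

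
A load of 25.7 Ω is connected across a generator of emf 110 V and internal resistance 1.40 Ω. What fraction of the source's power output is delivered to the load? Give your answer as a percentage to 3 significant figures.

η = P_load/(P_load+P_int) = I²R/(I²R+I²r) = R/(R+r) — the I² cancels for series elements.
η = R / (R + r) = 25.7 / (25.7 + 1.40) = 0.9483

94.8 %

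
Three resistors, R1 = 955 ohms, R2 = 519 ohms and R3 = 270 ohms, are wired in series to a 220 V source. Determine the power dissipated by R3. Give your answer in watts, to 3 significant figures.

Every series element carries the same I. Get I from the total resistance, then P = I² × R3.
R_total = 955 + 519 + 270 = 1744 Ω
I = V / R_total = 220 / 1744 = 0.1261 A
P_R3 = I² × R3 = (0.1261)² × 270 = 4.297 W

4.30 W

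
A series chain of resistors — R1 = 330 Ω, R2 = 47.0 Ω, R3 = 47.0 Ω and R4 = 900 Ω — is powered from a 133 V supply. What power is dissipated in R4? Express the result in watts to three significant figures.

9.08 W

Series elements share the same current, so find I first, then use P = I²R.
R_total = 330 + 47.0 + 47.0 + 900 = 1324 Ω
I = V / R_total = 133 / 1324 = 0.1005 A
P_R4 = I² × R4 = (0.1005)² × 900 = 9.082 W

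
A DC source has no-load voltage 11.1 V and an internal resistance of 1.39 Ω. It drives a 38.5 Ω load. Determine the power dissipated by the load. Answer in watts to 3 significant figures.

2.98 W

Load and internal resistance form a series loop — compute the loop current, then the load power via I²R.
I = ε / (r + R) = 11.1 / (1.39 + 38.5) = 0.2783 A
P_load = I² R = (0.2783)² × 38.5 = 2.981 W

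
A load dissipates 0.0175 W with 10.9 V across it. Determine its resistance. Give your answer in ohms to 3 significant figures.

From P = V I = I²R = V²/R, with the two given quantities we get R = V² / P.
R = (10.9)² / 0.0175 = 6789 Ω

6790 Ω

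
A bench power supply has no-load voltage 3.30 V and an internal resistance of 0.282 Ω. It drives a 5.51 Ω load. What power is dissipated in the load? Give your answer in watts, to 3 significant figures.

Load and internal resistance form a series loop — compute the loop current, then the load power via I²R.
I = ε / (r + R) = 3.30 / (0.282 + 5.51) = 0.5698 A
P_load = I² R = (0.5698)² × 5.51 = 1.789 W

1.79 W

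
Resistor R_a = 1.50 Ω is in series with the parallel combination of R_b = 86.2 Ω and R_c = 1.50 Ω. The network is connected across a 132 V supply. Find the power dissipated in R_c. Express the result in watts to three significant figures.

2850 W

First combine the parallel branches into one equivalent R_p, then R_a + R_p is a series pair.
R_p = (86.2×1.50)/(86.2+1.50) = 1.474 Ω
R_total = 1.50 + 1.474 = 2.974 Ω
I = V / R_total = 132 / 2.974 = 44.38 A
Voltage across the parallel pair: V_p = I × R_p = 44.38 × 1.474 = 65.43 V
R_c sees V_p directly, so P = V_p² / R_c.
P_R_c = (65.43)² / 1.50 = 2854 W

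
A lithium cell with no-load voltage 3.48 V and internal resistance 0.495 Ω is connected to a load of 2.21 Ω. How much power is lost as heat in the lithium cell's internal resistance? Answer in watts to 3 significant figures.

r is in series with the load, so it carries the full circuit current — the loss in it is I²r.
I = ε / (r + R) = 3.48 / (0.495 + 2.21) = 1.287 A
P_int = I² r = (1.287)² × 0.495 = 0.8193 W

0.819 W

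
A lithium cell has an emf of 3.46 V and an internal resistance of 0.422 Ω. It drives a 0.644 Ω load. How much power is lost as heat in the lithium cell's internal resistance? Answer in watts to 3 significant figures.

The internal resistance carries the same current as the load; P_int = I²r.
I = ε / (r + R) = 3.46 / (0.422 + 0.644) = 3.246 A
P_int = I² r = (3.246)² × 0.422 = 4.446 W

4.45 W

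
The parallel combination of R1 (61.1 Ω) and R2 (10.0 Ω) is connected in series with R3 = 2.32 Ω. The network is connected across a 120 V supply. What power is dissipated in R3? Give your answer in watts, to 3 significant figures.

280 W

First find R_p for the parallel pair, then treat R_p + R3 as a series loop.
R_p = (61.1×10.0)/(61.1+10.0) = 8.594 Ω
R_total = R_p + 2.32 = 8.594 + 2.32 = 10.91 Ω
I = V / R_total = 120 / 10.91 = 11.00 A
All the supply current flows through R3; use P = I²R3.
P_R3 = (11.00)² × 2.32 = 280.5 W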